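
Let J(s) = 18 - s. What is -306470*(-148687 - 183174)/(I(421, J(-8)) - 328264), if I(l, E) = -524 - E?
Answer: -2676458965/8653 ≈ -3.0931e+5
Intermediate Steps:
-306470*(-148687 - 183174)/(I(421, J(-8)) - 328264) = -306470*(-148687 - 183174)/((-524 - (18 - 1*(-8))) - 328264) = -306470*(-331861/((-524 - (18 + 8)) - 328264)) = -306470*(-331861/((-524 - 1*26) - 328264)) = -306470*(-331861/((-524 - 26) - 328264)) = -306470*(-331861/(-550 - 328264)) = -306470/((-328814*(-1/331861))) = -306470/328814/331861 = -306470*331861/328814 = -2676458965/8653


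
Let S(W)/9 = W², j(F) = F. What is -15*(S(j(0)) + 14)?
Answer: -210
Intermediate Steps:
S(W) = 9*W²
-15*(S(j(0)) + 14) = -15*(9*0² + 14) = -15*(9*0 + 14) = -15*(0 + 14) = -15*14 = -210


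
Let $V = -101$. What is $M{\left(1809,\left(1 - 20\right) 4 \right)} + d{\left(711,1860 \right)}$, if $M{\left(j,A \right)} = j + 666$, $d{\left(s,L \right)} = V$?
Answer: $2374$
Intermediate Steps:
$d{\left(s,L \right)} = -101$
$M{\left(j,A \right)} = 666 + j$
$M{\left(1809,\left(1 - 20\right) 4 \right)} + d{\left(711,1860 \right)} = \left(666 + 1809\right) - 101 = 2475 - 101 = 2374$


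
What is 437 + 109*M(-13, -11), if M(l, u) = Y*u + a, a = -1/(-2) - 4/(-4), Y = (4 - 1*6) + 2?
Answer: 1201/2 ≈ 600.50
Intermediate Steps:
Y = 0 (Y = (4 - 6) + 2 = -2 + 2 = 0)
a = 3/2 (a = -1*(-½) - 4*(-¼) = ½ + 1 = 3/2 ≈ 1.5000)
M(l, u) = 3/2 (M(l, u) = 0*u + 3/2 = 0 + 3/2 = 3/2)
437 + 109*M(-13, -11) = 437 + 109*(3/2) = 437 + 327/2 = 1201/2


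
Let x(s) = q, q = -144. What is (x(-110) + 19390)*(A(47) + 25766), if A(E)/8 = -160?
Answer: 471257556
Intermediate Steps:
x(s) = -144
A(E) = -1280 (A(E) = 8*(-160) = -1280)
(x(-110) + 19390)*(A(47) + 25766) = (-144 + 19390)*(-1280 + 25766) = 19246*24486 = 471257556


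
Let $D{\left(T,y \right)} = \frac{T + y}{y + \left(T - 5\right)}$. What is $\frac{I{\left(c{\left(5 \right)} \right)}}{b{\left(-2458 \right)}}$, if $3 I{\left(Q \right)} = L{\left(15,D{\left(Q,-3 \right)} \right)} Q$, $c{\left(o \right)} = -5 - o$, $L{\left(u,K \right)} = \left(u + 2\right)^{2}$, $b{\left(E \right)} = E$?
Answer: $\frac{1445}{3687} \approx 0.39192$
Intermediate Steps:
$D{\left(T,y \right)} = \frac{T + y}{-5 + T + y}$ ($D{\left(T,y \right)} = \frac{T + y}{y + \left(T - 5\right)} = \frac{T + y}{y + \left(-5 + T\right)} = \frac{T + y}{-5 + T + y}$)
$L{\left(u,K \right)} = \left(2 + u\right)^{2}$
$I{\left(Q \right)} = \frac{289 Q}{3}$ ($I{\left(Q \right)} = \frac{\left(2 + 15\right)^{2} Q}{3} = \frac{17^{2} Q}{3} = \frac{289 Q}{3}$)
$\frac{I{\left(c{\left(5 \right)} \right)}}{b{\left(-2458 \right)}} = \frac{\frac{289}{3} \left(-5 - 5\right)}{-2458} = \frac{289 \left(-5 - 5\right)}{3} \left(- \frac{1}{2458}\right) = \frac{289}{3} \left(-10\right) \left(- \frac{1}{2458}\right) = \left(- \frac{2890}{3}\right) \left(- \frac{1}{2458}\right) = \frac{1445}{3687}$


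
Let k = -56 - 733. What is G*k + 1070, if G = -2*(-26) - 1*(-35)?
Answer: -67573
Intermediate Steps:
G = 87 (G = 52 + 35 = 87)
k = -789
G*k + 1070 = 87*(-789) + 1070 = -68643 + 1070 = -67573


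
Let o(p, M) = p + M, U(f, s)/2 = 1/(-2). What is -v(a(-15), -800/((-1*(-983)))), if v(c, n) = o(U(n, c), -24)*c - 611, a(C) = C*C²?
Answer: -83764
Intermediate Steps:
U(f, s) = -1 (U(f, s) = 2/(-2) = 2*(-½) = -1)
o(p, M) = M + p
a(C) = C³
v(c, n) = -611 - 25*c (v(c, n) = (-24 - 1)*c - 611 = -25*c - 611 = -611 - 25*c)
-v(a(-15), -800/((-1*(-983)))) = -(-611 - 25*(-15)³) = -(-611 - 25*(-3375)) = -(-611 + 84375) = -1*83764 = -83764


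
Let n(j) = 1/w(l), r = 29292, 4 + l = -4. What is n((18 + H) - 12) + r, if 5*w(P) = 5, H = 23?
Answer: 29293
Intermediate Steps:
l = -8 (l = -4 - 4 = -8)
w(P) = 1 (w(P) = (1/5)*5 = 1)
n(j) = 1 (n(j) = 1/1 = 1)
n((18 + H) - 12) + r = 1 + 29292 = 29293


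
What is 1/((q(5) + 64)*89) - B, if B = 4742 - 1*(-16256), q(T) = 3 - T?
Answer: -115866963/5518 ≈ -20998.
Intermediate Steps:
B = 20998 (B = 4742 + 16256 = 20998)
1/((q(5) + 64)*89) - B = 1/(((3 - 1*5) + 64)*89) - 1*20998 = 1/(((3 - 5) + 64)*89) - 20998 = 1/((-2 + 64)*89) - 20998 = 1/(62*89) - 20998 = 1/5518 - 20998 = -115866963/5518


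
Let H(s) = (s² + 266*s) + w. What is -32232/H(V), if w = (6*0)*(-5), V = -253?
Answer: 32232/3289 ≈ 9.7999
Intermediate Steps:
w = 0 (w = 0*(-5) = 0)
H(s) = s² + 266*s (H(s) = (s² + 266*s) + 0 = s² + 266*s)
-32232/H(V) = -32232*(-1/(253*(266 - 253))) = -32232/((-253*13)) = -32232/(-3289) = -32232*(-1/3289) = 32232/3289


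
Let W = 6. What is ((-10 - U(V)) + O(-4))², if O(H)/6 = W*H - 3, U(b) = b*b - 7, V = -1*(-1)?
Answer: 27556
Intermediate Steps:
V = 1
U(b) = -7 + b² (U(b) = b² - 7 = -7 + b²)
O(H) = -18 + 36*H (O(H) = 6*(6*H - 3) = 6*(-3 + 6*H) = -18 + 36*H)
((-10 - U(V)) + O(-4))² = ((-10 - (-7 + 1²)) + (-18 + 36*(-4)))² = ((-10 - (-7 + 1)) + (-18 - 144))² = ((-10 - 1*(-6)) - 162)² = ((-10 + 6) - 162)² = (-4 - 162)² = (-166)² = 27556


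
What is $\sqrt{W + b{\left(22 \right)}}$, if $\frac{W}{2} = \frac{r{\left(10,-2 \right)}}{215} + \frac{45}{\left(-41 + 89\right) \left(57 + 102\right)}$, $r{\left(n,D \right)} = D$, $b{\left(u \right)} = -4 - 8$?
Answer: $\frac{i \sqrt{24944589390}}{45580} \approx 3.4651 i$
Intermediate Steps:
$b{\left(u \right)} = -12$
$W = - \frac{621}{91160}$ ($W = 2 \left(- \frac{2}{215} + \frac{45}{\left(-41 + 89\right) \left(57 + 102\right)}\right) = 2 \left(\left(-2\right) \frac{1}{215} + \frac{45}{48 \cdot 159}\right) = 2 \left(- \frac{2}{215} + \frac{45}{7632}\right) = 2 \left(- \frac{2}{215} + 45 \cdot \frac{1}{7632}\right) = 2 \left(- \frac{2}{215} + \frac{5}{848}\right) = 2 \left(- \frac{621}{182320}\right) = - \frac{621}{91160} \approx -0.0068122$)
$\sqrt{W + b{\left(22 \right)}} = \sqrt{- \frac{621}{91160} - 12} = \sqrt{- \frac{1094541}{91160}} = \frac{i \sqrt{24944589390}}{45580}$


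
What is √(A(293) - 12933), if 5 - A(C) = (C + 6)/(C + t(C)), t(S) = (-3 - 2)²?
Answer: I*√1307426154/318 ≈ 113.71*I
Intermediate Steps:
t(S) = 25 (t(S) = (-5)² = 25)
A(C) = 5 - (6 + C)/(25 + C) (A(C) = 5 - (C + 6)/(C + 25) = 5 - (6 + C)/(25 + C))
√(A(293) - 12933) = √((119 + 4*293)/(25 + 293) - 12933) = √((119 + 1172)/318 - 12933) = √((1/318)*1291 - 12933) = √(1291/318 - 12933) = √(-4111403/318) = I*√1307426154/318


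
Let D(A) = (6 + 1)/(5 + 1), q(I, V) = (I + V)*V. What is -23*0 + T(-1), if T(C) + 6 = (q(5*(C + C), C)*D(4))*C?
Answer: -113/6 ≈ -18.833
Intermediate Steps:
q(I, V) = V*(I + V)
D(A) = 7/6
T(C) = -6 + 77*C**3/6 (T(C) = -6 + ((C*(5*(C + C) + C))*(7/6))*C = -6 + ((C*(5*(2*C) + C))*(7/6))*C = -6 + ((C*(10*C + C))*(7/6))*C = -6 + ((C*(11*C))*(7/6))*C = -6 + ((11*C**2)*(7/6))*C = -6 + (77*C**2/6)*C = -6 + 77*C**3/6)
-23*0 + T(-1) = -23*0 + (-6 + (77/6)*(-1)**3) = 0 + (-6 + (77/6)*(-1)) = 0 + (-6 - 77/6) = 0 - 113/6 = -113/6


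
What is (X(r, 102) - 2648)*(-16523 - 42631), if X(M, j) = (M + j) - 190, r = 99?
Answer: 155989098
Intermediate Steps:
X(M, j) = -190 + M + j
(X(r, 102) - 2648)*(-16523 - 42631) = ((-190 + 99 + 102) - 2648)*(-16523 - 42631) = (11 - 2648)*(-59154) = -2637*(-59154) = 155989098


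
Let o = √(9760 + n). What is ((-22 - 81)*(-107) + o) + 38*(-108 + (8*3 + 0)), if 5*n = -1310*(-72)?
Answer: 7829 + 4*√1789 ≈ 7998.2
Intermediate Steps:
n = 18864 (n = (-1310*(-72))/5 = (⅕)*94320 = 18864)
o = 4*√1789 (o = √(9760 + 18864) = √28624 = 4*√1789 ≈ 169.19)
((-22 - 81)*(-107) + o) + 38*(-108 + (8*3 + 0)) = ((-22 - 81)*(-107) + 4*√1789) + 38*(-108 + (8*3 + 0)) = (-103*(-107) + 4*√1789) + 38*(-108 + (24 + 0)) = (11021 + 4*√1789) + 38*(-108 + 24) = (11021 + 4*√1789) + 38*(-84) = (11021 + 4*√1789) - 3192 = 7829 + 4*√1789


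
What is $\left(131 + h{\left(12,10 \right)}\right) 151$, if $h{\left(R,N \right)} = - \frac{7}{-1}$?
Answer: $20838$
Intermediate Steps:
$h{\left(R,N \right)} = 7$ ($h{\left(R,N \right)} = - 7 \left(-1\right) = \left(-1\right) \left(-7\right) = 7$)
$\left(131 + h{\left(12,10 \right)}\right) 151 = \left(131 + 7\right) 151 = 138 \cdot 151 = 20838$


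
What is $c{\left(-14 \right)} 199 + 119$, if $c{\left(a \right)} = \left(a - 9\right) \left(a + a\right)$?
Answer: $128275$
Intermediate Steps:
$c{\left(a \right)} = 2 a \left(-9 + a\right)$ ($c{\left(a \right)} = \left(-9 + a\right) 2 a = 2 a \left(-9 + a\right)$)
$c{\left(-14 \right)} 199 + 119 = 2 \left(-14\right) \left(-9 - 14\right) 199 + 119 = 2 \left(-14\right) \left(-23\right) 199 + 119 = 644 \cdot 199 + 119 = 128156 + 119 = 128275$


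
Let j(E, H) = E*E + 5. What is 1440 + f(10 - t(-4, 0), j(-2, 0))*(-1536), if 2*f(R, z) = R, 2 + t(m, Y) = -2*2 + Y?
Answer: -10848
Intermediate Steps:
j(E, H) = 5 + E² (j(E, H) = E² + 5 = 5 + E²)
t(m, Y) = -6 + Y (t(m, Y) = -2 + (-2*2 + Y) = -2 + (-4 + Y) = -6 + Y)
f(R, z) = R/2
1440 + f(10 - t(-4, 0), j(-2, 0))*(-1536) = 1440 + ((10 - (-6 + 0))/2)*(-1536) = 1440 + ((10 - 1*(-6))/2)*(-1536) = 1440 + ((10 + 6)/2)*(-1536) = 1440 + ((½)*16)*(-1536) = 1440 + 8*(-1536) = 1440 - 12288 = -10848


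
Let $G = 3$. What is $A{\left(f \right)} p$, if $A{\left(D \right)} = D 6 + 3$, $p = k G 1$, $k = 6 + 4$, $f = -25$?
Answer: $-4410$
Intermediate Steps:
$k = 10$
$p = 30$ ($p = 10 \cdot 3 \cdot 1 = 30 \cdot 1 = 30$)
$A{\left(D \right)} = 3 + 6 D$ ($A{\left(D \right)} = 6 D + 3 = 3 + 6 D$)
$A{\left(f \right)} p = \left(3 + 6 \left(-25\right)\right) 30 = \left(3 - 150\right) 30 = \left(-147\right) 30 = -4410$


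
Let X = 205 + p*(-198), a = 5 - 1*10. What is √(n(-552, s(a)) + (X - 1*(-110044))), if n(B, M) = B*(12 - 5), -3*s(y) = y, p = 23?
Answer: √101831 ≈ 319.11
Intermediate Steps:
a = -5 (a = 5 - 10 = -5)
s(y) = -y/3
n(B, M) = 7*B (n(B, M) = B*7 = 7*B)
X = -4349 (X = 205 + 23*(-198) = 205 - 4554 = -4349)
√(n(-552, s(a)) + (X - 1*(-110044))) = √(7*(-552) + (-4349 - 1*(-110044))) = √(-3864 + (-4349 + 110044)) = √(-3864 + 105695) = √101831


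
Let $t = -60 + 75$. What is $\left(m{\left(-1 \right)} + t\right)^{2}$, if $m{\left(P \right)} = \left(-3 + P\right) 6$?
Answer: $81$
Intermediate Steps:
$m{\left(P \right)} = -18 + 6 P$
$t = 15$
$\left(m{\left(-1 \right)} + t\right)^{2} = \left(\left(-18 + 6 \left(-1\right)\right) + 15\right)^{2} = \left(\left(-18 - 6\right) + 15\right)^{2} = \left(-24 + 15\right)^{2} = \left(-9\right)^{2} = 81$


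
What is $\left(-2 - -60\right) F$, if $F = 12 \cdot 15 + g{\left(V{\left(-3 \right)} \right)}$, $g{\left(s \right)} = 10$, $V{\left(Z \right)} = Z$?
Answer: $11020$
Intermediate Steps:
$F = 190$ ($F = 12 \cdot 15 + 10 = 180 + 10 = 190$)
$\left(-2 - -60\right) F = \left(-2 - -60\right) 190 = \left(-2 + 60\right) 190 = 58 \cdot 190 = 11020$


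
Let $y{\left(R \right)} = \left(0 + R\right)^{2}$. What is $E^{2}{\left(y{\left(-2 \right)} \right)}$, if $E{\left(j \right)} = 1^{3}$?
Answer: $1$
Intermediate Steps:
$y{\left(R \right)} = R^{2}$
$E{\left(j \right)} = 1$
$E^{2}{\left(y{\left(-2 \right)} \right)} = 1^{2} = 1$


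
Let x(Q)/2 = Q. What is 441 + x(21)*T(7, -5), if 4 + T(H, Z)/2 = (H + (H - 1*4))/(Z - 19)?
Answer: 70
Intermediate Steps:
x(Q) = 2*Q
T(H, Z) = -8 + 2*(-4 + 2*H)/(-19 + Z) (T(H, Z) = -8 + 2*((H + (H - 1*4))/(Z - 19)) = -8 + 2*((H + (H - 4))/(-19 + Z)) = -8 + 2*((H + (-4 + H))/(-19 + Z)) = -8 + 2*((-4 + 2*H)/(-19 + Z)) = -8 + 2*(-4 + 2*H)/(-19 + Z))
441 + x(21)*T(7, -5) = 441 + (2*21)*(4*(36 + 7 - 2*(-5))/(-19 - 5)) = 441 + 42*(4*(36 + 7 + 10)/(-24)) = 441 + 42*(4*(-1/24)*53) = 441 + 42*(-53/6) = 441 - 371 = 70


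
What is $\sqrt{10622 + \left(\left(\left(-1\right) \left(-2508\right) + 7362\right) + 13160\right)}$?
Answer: $2 \sqrt{8413} \approx 183.44$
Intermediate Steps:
$\sqrt{10622 + \left(\left(\left(-1\right) \left(-2508\right) + 7362\right) + 13160\right)} = \sqrt{10622 + \left(\left(2508 + 7362\right) + 13160\right)} = \sqrt{10622 + \left(9870 + 13160\right)} = \sqrt{10622 + 23030} = \sqrt{33652} = 2 \sqrt{8413}$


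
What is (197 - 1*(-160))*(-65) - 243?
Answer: -23448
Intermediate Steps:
(197 - 1*(-160))*(-65) - 243 = (197 + 160)*(-65) - 243 = 357*(-65) - 243 = -23205 - 243 = -23448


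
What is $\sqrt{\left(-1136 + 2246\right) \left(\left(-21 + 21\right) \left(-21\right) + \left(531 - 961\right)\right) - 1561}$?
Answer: $i \sqrt{478861} \approx 692.0 i$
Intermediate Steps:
$\sqrt{\left(-1136 + 2246\right) \left(\left(-21 + 21\right) \left(-21\right) + \left(531 - 961\right)\right) - 1561} = \sqrt{1110 \left(0 \left(-21\right) - 430\right) - 1561} = \sqrt{1110 \left(0 - 430\right) - 1561} = \sqrt{1110 \left(-430\right) - 1561} = \sqrt{-477300 - 1561} = \sqrt{-478861} = i \sqrt{478861}$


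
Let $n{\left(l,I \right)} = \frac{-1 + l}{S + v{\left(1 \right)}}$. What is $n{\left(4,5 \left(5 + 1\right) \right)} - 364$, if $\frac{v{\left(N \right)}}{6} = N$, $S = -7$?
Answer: $-367$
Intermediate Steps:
$v{\left(N \right)} = 6 N$
$n{\left(l,I \right)} = 1 - l$ ($n{\left(l,I \right)} = \frac{-1 + l}{-7 + 6 \cdot 1} = \frac{-1 + l}{-7 + 6} = \frac{-1 + l}{-1} = \left(-1 + l\right) \left(-1\right) = 1 - l$)
$n{\left(4,5 \left(5 + 1\right) \right)} - 364 = \left(1 - 4\right) - 364 = -3 - 364 = -367$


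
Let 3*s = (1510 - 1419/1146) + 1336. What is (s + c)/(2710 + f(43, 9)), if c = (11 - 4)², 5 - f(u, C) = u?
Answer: 380951/1020704 ≈ 0.37322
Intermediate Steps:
f(u, C) = 5 - u
s = 362233/382 (s = ((1510 - 1419/1146) + 1336)/3 = ((1510 - 1419*1/1146) + 1336)/3 = ((1510 - 473/382) + 1336)/3 = (576347/382 + 1336)/3 = (⅓)*(1086699/382) = 362233/382 ≈ 948.25)
c = 49 (c = 7² = 49)
(s + c)/(2710 + f(43, 9)) = (362233/382 + 49)/(2710 + (5 - 1*43)) = 380951/(382*(2710 + (5 - 43))) = 380951/(382*(2710 - 38)) = (380951/382)/2672 = (380951/382)*(1/2672) = 380951/1020704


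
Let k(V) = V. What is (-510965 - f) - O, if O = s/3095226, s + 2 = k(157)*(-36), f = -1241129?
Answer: 1130011301359/1547613 ≈ 7.3016e+5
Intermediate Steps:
s = -5654 (s = -2 + 157*(-36) = -2 - 5652 = -5654)
O = -2827/1547613 (O = -5654/3095226 = -5654*1/3095226 = -2827/1547613 ≈ -0.0018267)
(-510965 - f) - O = (-510965 - 1*(-1241129)) - 1*(-2827/1547613) = (-510965 + 1241129) + 2827/1547613 = 730164 + 2827/1547613 = 1130011301359/1547613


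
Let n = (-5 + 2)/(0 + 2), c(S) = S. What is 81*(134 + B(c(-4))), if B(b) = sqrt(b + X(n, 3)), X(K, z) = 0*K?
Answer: 10854 + 162*I ≈ 10854.0 + 162.0*I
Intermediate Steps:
n = -3/2 ≈ -1.5000
X(K, z) = 0
B(b) = sqrt(b) (B(b) = sqrt(b + 0) = sqrt(b))
81*(134 + B(c(-4))) = 81*(134 + sqrt(-4)) = 81*(134 + 2*I) = 10854 + 162*I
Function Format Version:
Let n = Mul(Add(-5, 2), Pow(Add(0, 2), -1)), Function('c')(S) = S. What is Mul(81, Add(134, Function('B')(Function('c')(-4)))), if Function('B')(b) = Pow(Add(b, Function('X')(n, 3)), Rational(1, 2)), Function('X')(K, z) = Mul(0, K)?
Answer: Add(10854, Mul(162, I)) ≈ Add(10854., Mul(162.00, I))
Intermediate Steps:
n = Rational(-3, 2) (n = Mul(-3, Pow(2, -1)) = Mul(-3, Rational(1, 2)) = Rational(-3, 2) ≈ -1.5000)
Function('X')(K, z) = 0
Function('B')(b) = Pow(b, Rational(1, 2)) (Function('B')(b) = Pow(Add(b, 0), Rational(1, 2)) = Pow(b, Rational(1, 2)))
Mul(81, Add(134, Function('B')(Function('c')(-4)))) = Mul(81, Add(134, Pow(-4, Rational(1, 2)))) = Mul(81, Add(134, Mul(2, I))) = Add(10854, Mul(162, I))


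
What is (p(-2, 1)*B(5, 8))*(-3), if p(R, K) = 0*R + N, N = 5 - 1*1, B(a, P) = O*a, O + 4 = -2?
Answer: 360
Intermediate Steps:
O = -6 (O = -4 - 2 = -6)
B(a, P) = -6*a
N = 4 (N = 5 - 1 = 4)
p(R, K) = 4 (p(R, K) = 0*R + 4 = 0 + 4 = 4)
(p(-2, 1)*B(5, 8))*(-3) = (4*(-6*5))*(-3) = (4*(-30))*(-3) = -120*(-3) = 360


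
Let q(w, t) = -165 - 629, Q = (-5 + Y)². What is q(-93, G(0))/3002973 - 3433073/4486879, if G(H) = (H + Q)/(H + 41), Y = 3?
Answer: -10312988107955/13473976491267 ≈ -0.76540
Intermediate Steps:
Q = 4 (Q = (-5 + 3)² = (-2)² = 4)
G(H) = (4 + H)/(41 + H) (G(H) = (H + 4)/(H + 41) = (4 + H)/(41 + H))
q(w, t) = -794
q(-93, G(0))/3002973 - 3433073/4486879 = -794/3002973 - 3433073/4486879 = -10312988107955/13473976491267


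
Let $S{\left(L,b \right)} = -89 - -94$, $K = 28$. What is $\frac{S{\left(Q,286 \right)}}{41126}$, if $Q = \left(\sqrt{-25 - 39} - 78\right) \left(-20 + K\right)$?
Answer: $\frac{5}{41126} \approx 0.00012158$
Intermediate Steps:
$Q = -624 + 64 i$ ($Q = \left(\sqrt{-25 - 39} - 78\right) \left(-20 + 28\right) = \left(\sqrt{-64} - 78\right) 8 = \left(8 i - 78\right) 8 = \left(-78 + 8 i\right) 8 = -624 + 64 i \approx -624.0 + 64.0 i$)
$S{\left(L,b \right)} = 5$ ($S{\left(L,b \right)} = -89 + 94 = 5$)
$\frac{S{\left(Q,286 \right)}}{41126} = \frac{5}{41126}$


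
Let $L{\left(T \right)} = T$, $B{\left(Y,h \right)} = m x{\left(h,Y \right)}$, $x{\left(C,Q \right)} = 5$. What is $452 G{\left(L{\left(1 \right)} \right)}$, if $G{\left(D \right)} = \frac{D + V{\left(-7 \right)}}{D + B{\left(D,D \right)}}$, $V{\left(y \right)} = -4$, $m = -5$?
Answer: $\frac{113}{2} \approx 56.5$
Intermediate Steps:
$B{\left(Y,h \right)} = -25$ ($B{\left(Y,h \right)} = \left(-5\right) 5 = -25$)
$G{\left(D \right)} = \frac{-4 + D}{-25 + D}$ ($G{\left(D \right)} = \frac{D - 4}{D - 25} = \frac{-4 + D}{-25 + D}$)
$452 G{\left(L{\left(1 \right)} \right)} = 452 \frac{-4 + 1}{-25 + 1} = 452 \frac{1}{-24} \left(-3\right) = 452 \left(\left(- \frac{1}{24}\right) \left(-3\right)\right) = 452 \cdot \frac{1}{8} = \frac{113}{2}$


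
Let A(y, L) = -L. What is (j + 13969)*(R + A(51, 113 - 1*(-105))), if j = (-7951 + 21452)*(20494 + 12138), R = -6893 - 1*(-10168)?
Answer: 1346848783257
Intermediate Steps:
R = 3275 (R = -6893 + 10168 = 3275)
j = 440564632 (j = 13501*32632 = 440564632)
(j + 13969)*(R + A(51, 113 - 1*(-105))) = (440564632 + 13969)*(3275 - (113 - 1*(-105))) = 440578601*(3275 - (113 + 105)) = 440578601*(3275 - 1*218) = 440578601*(3275 - 218) = 440578601*3057 = 1346848783257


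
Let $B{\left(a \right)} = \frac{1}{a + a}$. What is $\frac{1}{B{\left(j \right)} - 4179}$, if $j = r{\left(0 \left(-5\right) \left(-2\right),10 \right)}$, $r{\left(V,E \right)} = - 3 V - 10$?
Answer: $- \frac{20}{83581} \approx -0.00023929$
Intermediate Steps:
$r{\left(V,E \right)} = -10 - 3 V$
$j = -10$ ($j = -10 - 3 \cdot 0 \left(-5\right) \left(-2\right) = -10 - 3 \cdot 0 \left(-2\right) = -10 - 0 = -10 + 0 = -10$)
$B{\left(a \right)} = \frac{1}{2 a}$
$\frac{1}{B{\left(j \right)} - 4179} = \frac{1}{\frac{1}{2 \left(-10\right)} - 4179} = \frac{1}{\frac{1}{2} \left(- \frac{1}{10}\right) - 4179} = \frac{1}{- \frac{1}{20} - 4179} = \frac{1}{- \frac{83581}{20}} = - \frac{20}{83581}$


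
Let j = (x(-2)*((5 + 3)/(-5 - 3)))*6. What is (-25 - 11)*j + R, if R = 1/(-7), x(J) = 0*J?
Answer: -1/7 ≈ -0.14286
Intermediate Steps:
x(J) = 0
R = -1/7 ≈ -0.14286
j = 0 (j = (0*((5 + 3)/(-5 - 3)))*6 = (0*(8/(-8)))*6 = (0*(8*(-1/8)))*6 = (0*(-1))*6 = 0*6 = 0)
(-25 - 11)*j + R = (-25 - 11)*0 - 1/7 = -36*0 - 1/7 = 0 - 1/7 = -1/7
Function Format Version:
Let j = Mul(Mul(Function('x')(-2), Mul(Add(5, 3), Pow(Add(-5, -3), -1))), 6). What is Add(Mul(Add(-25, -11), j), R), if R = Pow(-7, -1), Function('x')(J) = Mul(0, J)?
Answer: Rational(-1, 7) ≈ -0.14286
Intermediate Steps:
Function('x')(J) = 0
R = Rational(-1, 7) ≈ -0.14286
j = 0 (j = Mul(Mul(0, Mul(Add(5, 3), Pow(Add(-5, -3), -1))), 6) = Mul(Mul(0, Mul(8, Pow(-8, -1))), 6) = Mul(Mul(0, Mul(8, Rational(-1, 8))), 6) = Mul(Mul(0, -1), 6) = Mul(0, 6) = 0)
Add(Mul(Add(-25, -11), j), R) = Add(Mul(Add(-25, -11), 0), Rational(-1, 7)) = Add(Mul(-36, 0), Rational(-1, 7)) = Add(0, Rational(-1, 7)) = Rational(-1, 7)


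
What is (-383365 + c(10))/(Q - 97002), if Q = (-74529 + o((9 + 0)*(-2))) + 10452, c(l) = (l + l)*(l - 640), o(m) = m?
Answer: 395965/161097 ≈ 2.4579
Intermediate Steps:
c(l) = 2*l*(-640 + l) (c(l) = (2*l)*(-640 + l) = 2*l*(-640 + l))
Q = -64095 (Q = (-74529 + (9 + 0)*(-2)) + 10452 = (-74529 + 9*(-2)) + 10452 = (-74529 - 18) + 10452 = -74547 + 10452 = -64095)
(-383365 + c(10))/(Q - 97002) = (-383365 + 2*10*(-640 + 10))/(-64095 - 97002) = (-383365 + 2*10*(-630))/(-161097) = (-383365 - 12600)*(-1/161097) = -395965*(-1/161097) = 395965/161097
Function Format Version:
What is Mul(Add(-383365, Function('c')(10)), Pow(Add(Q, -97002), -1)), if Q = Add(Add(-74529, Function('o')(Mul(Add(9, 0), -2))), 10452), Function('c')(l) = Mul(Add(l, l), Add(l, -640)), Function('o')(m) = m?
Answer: Rational(395965, 161097) ≈ 2.4579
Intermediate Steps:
Function('c')(l) = Mul(2, l, Add(-640, l)) (Function('c')(l) = Mul(Mul(2, l), Add(-640, l)) = Mul(2, l, Add(-640, l)))
Q = -64095 (Q = Add(Add(-74529, Mul(Add(9, 0), -2)), 10452) = Add(Add(-74529, Mul(9, -2)), 10452) = Add(Add(-74529, -18), 10452) = Add(-74547, 10452) = -64095)
Mul(Add(-383365, Function('c')(10)), Pow(Add(Q, -97002), -1)) = Mul(Add(-383365, Mul(2, 10, Add(-640, 10))), Pow(Add(-64095, -97002), -1)) = Mul(Add(-383365, Mul(2, 10, -630)), Pow(-161097, -1)) = Mul(Add(-383365, -12600), Rational(-1, 161097)) = Mul(-395965, Rational(-1, 161097)) = Rational(395965, 161097)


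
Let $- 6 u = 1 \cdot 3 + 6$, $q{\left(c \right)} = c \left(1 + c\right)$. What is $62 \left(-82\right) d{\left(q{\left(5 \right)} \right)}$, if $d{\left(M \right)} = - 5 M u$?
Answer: $-1143900$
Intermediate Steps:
$u = - \frac{3}{2}$ ($u = - \frac{1 \cdot 3 + 6}{6} = - \frac{3 + 6}{6} = \left(- \frac{1}{6}\right) 9 = - \frac{3}{2} \approx -1.5$)
$d{\left(M \right)} = \frac{15 M}{2}$ ($d{\left(M \right)} = - 5 M \left(- \frac{3}{2}\right) = \frac{15 M}{2}$)
$62 \left(-82\right) d{\left(q{\left(5 \right)} \right)} = 62 \left(-82\right) \frac{15 \cdot 5 \left(1 + 5\right)}{2} = - 5084 \frac{15 \cdot 5 \cdot 6}{2} = - 5084 \cdot \frac{15}{2} \cdot 30 = \left(-5084\right) 225 = -1143900$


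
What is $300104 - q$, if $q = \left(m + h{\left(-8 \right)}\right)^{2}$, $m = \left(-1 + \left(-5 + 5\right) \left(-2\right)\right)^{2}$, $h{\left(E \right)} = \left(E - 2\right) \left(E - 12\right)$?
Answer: $259703$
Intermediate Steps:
$h{\left(E \right)} = \left(-12 + E\right) \left(-2 + E\right)$ ($h{\left(E \right)} = \left(-2 + E\right) \left(-12 + E\right) = \left(-12 + E\right) \left(-2 + E\right)$)
$m = 1$ ($m = \left(-1 + 0 \left(-2\right)\right)^{2} = \left(-1 + 0\right)^{2} = \left(-1\right)^{2} = 1$)
$q = 40401$ ($q = \left(1 + \left(24 + \left(-8\right)^{2} - -112\right)\right)^{2} = \left(1 + \left(24 + 64 + 112\right)\right)^{2} = \left(1 + 200\right)^{2} = 201^{2} = 40401$)
$300104 - q = 300104 - 40401 = 259703$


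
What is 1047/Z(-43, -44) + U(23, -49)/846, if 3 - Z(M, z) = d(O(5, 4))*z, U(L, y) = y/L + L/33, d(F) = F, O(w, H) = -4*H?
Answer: -336528023/225060957 ≈ -1.4953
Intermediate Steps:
U(L, y) = L/33 + y/L (U(L, y) = y/L + L*(1/33) = y/L + L/33 = L/33 + y/L)
Z(M, z) = 3 + 16*z (Z(M, z) = 3 - (-4*4)*z = 3 - (-16)*z = 3 + 16*z)
1047/Z(-43, -44) + U(23, -49)/846 = 1047/(3 + 16*(-44)) + ((1/33)*23 - 49/23)/846 = 1047/(3 - 704) + (23/33 - 49*1/23)*(1/846) = 1047/(-701) + (23/33 - 49/23)*(1/846) = 1047*(-1/701) - 1088/759*1/846 = -1047/701 - 544/321057 = -336528023/225060957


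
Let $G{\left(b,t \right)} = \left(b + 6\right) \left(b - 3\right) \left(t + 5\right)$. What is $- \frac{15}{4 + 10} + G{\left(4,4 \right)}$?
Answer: $\frac{1245}{14} \approx 88.929$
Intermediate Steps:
$G{\left(b,t \right)} = \left(-3 + b\right) \left(5 + t\right) \left(6 + b\right)$ ($G{\left(b,t \right)} = \left(6 + b\right) \left(-3 + b\right) \left(5 + t\right) = \left(-3 + b\right) \left(5 + t\right) \left(6 + b\right)$)
$- \frac{15}{4 + 10} + G{\left(4,4 \right)} = - \frac{15}{4 + 10} + \left(-90 - 72 + 5 \cdot 4^{2} + 15 \cdot 4 + 4 \cdot 4^{2} + 3 \cdot 4 \cdot 4\right) = - \frac{15}{14} + \left(-90 - 72 + 5 \cdot 16 + 60 + 4 \cdot 16 + 48\right) = \left(-15\right) \frac{1}{14} + \left(-90 - 72 + 80 + 60 + 64 + 48\right) = - \frac{15}{14} + 90 = \frac{1245}{14}$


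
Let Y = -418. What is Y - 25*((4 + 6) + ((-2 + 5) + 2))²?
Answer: -6043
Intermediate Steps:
Y - 25*((4 + 6) + ((-2 + 5) + 2))² = -418 - 25*((4 + 6) + ((-2 + 5) + 2))² = -418 - 25*(10 + (3 + 2))² = -418 - 25*(10 + 5)² = -418 - 25*15² = -418 - 25*225 = -418 - 5625 = -6043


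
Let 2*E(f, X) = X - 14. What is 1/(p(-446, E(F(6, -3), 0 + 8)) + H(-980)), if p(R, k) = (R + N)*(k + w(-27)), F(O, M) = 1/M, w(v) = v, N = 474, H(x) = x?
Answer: -1/1820 ≈ -0.00054945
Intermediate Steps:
E(f, X) = -7 + X/2 (E(f, X) = (X - 14)/2 = (-14 + X)/2 = -7 + X/2)
p(R, k) = (-27 + k)*(474 + R) (p(R, k) = (R + 474)*(k - 27) = (474 + R)*(-27 + k) = (-27 + k)*(474 + R))
1/(p(-446, E(F(6, -3), 0 + 8)) + H(-980)) = 1/((-12798 - 27*(-446) + 474*(-7 + (0 + 8)/2) - 446*(-7 + (0 + 8)/2)) - 980) = 1/((-12798 + 12042 + 474*(-7 + (½)*8) - 446*(-7 + (½)*8)) - 980) = 1/((-12798 + 12042 + 474*(-7 + 4) - 446*(-7 + 4)) - 980) = 1/((-12798 + 12042 + 474*(-3) - 446*(-3)) - 980) = 1/((-12798 + 12042 - 1422 + 1338) - 980) = 1/(-840 - 980) = 1/(-1820) = -1/1820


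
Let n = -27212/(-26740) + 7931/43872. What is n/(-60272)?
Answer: -351479951/17676832535040 ≈ -1.9884e-5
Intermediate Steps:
n = 351479951/293284320 (n = -27212*(-1/26740) + 7931*(1/43872) = 6803/6685 + 7931/43872 = 351479951/293284320 ≈ 1.1984)
n/(-60272) = (351479951/293284320)/(-60272) = (351479951/293284320)*(-1/60272) = -351479951/17676832535040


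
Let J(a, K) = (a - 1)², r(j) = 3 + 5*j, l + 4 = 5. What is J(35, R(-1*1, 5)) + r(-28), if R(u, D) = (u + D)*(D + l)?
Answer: 1019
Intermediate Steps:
l = 1 (l = -4 + 5 = 1)
R(u, D) = (1 + D)*(D + u) (R(u, D) = (u + D)*(D + 1) = (D + u)*(1 + D) = (1 + D)*(D + u))
J(a, K) = (-1 + a)²
J(35, R(-1*1, 5)) + r(-28) = (-1 + 35)² + (3 + 5*(-28)) = 34² + (3 - 140) = 1156 - 137 = 1019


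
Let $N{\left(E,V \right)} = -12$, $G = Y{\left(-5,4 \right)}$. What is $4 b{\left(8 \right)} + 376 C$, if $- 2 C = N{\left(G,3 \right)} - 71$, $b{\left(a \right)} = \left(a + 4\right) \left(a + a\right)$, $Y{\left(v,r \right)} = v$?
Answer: $16372$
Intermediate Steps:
$b{\left(a \right)} = 2 a \left(4 + a\right)$ ($b{\left(a \right)} = \left(4 + a\right) 2 a = 2 a \left(4 + a\right)$)
$G = -5$
$C = \frac{83}{2}$ ($C = - \frac{-12 - 71}{2} = \left(- \frac{1}{2}\right) \left(-83\right) = \frac{83}{2} \approx 41.5$)
$4 b{\left(8 \right)} + 376 C = 4 \cdot 2 \cdot 8 \left(4 + 8\right) + 376 \cdot \frac{83}{2} = 4 \cdot 2 \cdot 8 \cdot 12 + 15604 = 4 \cdot 192 + 15604 = 768 + 15604 = 16372$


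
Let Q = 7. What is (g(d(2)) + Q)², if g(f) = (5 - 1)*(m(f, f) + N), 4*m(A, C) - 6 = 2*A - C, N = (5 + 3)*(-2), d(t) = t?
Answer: 2401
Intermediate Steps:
N = -16 (N = 8*(-2) = -16)
m(A, C) = 3/2 + A/2 - C/4 (m(A, C) = 3/2 + (2*A - C)/4 = 3/2 + (-C + 2*A)/4 = 3/2 + (A/2 - C/4) = 3/2 + A/2 - C/4)
g(f) = -58 + f (g(f) = (5 - 1)*((3/2 + f/2 - f/4) - 16) = 4*((3/2 + f/4) - 16) = 4*(-29/2 + f/4) = -58 + f)
(g(d(2)) + Q)² = ((-58 + 2) + 7)² = (-56 + 7)² = (-49)² = 2401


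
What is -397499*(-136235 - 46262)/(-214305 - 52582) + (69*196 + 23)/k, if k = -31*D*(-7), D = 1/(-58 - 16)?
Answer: -17807835063/64421 ≈ -2.7643e+5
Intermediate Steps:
D = -1/74 (D = 1/(-74) = -1/74 ≈ -0.013514)
k = -217/74 (k = -31*(-1/74)*(-7) = (31/74)*(-7) = -217/74 ≈ -2.9324)
-397499*(-136235 - 46262)/(-214305 - 52582) + (69*196 + 23)/k = -397499*(-136235 - 46262)/(-214305 - 52582) + (69*196 + 23)/(-217/74) = -397499/((-266887/(-182497))) + (13524 + 23)*(-74/217) = -397499/((-266887*(-1/182497))) + 13547*(-74/217) = -397499/9203/6293 - 32338/7 = -397499*6293/9203 - 32338/7 = -2501461207/9203 - 32338/7 = -17807835063/64421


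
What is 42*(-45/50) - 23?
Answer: -304/5 ≈ -60.800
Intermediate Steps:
42*(-45/50) - 23 = 42*(-45*1/50) - 23 = 42*(-9/10) - 23 = -189/5 - 23 = -304/5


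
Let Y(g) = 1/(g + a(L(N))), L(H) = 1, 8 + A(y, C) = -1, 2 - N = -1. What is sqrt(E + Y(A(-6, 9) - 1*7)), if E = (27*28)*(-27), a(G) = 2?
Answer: I*sqrt(4000766)/14 ≈ 142.87*I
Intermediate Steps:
N = 3 (N = 2 - 1*(-1) = 2 + 1 = 3)
A(y, C) = -9 (A(y, C) = -8 - 1 = -9)
Y(g) = 1/(2 + g) (Y(g) = 1/(g + 2) = 1/(2 + g))
E = -20412 (E = 756*(-27) = -20412)
sqrt(E + Y(A(-6, 9) - 1*7)) = sqrt(-20412 + 1/(2 + (-9 - 1*7))) = sqrt(-20412 + 1/(2 + (-9 - 7))) = sqrt(-20412 + 1/(2 - 16)) = sqrt(-20412 + 1/(-14)) = sqrt(-20412 - 1/14) = sqrt(-285769/14) = I*sqrt(4000766)/14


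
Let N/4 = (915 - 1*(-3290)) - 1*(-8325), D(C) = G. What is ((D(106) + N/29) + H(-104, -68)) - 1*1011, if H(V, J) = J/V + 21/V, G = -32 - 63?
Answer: 1878147/3016 ≈ 622.73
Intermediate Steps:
G = -95
D(C) = -95
H(V, J) = 21/V + J/V
N = 50120 (N = 4*((915 - 1*(-3290)) - 1*(-8325)) = 4*((915 + 3290) + 8325) = 4*(4205 + 8325) = 4*12530 = 50120)
((D(106) + N/29) + H(-104, -68)) - 1*1011 = ((-95 + 50120/29) + (21 - 68)/(-104)) - 1*1011 = ((-95 + 50120*(1/29)) - 1/104*(-47)) - 1011 = ((-95 + 50120/29) + 47/104) - 1011 = (47365/29 + 47/104) - 1011 = 4927323/3016 - 1011 = 1878147/3016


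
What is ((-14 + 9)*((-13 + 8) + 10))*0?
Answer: 0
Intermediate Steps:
((-14 + 9)*((-13 + 8) + 10))*0 = -5*(-5 + 10)*0 = -5*5*0 = -25*0 = 0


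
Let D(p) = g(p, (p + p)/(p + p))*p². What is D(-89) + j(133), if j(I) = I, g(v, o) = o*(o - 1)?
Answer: 133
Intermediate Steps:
g(v, o) = o*(-1 + o)
D(p) = 0 (D(p) = (((p + p)/(p + p))*(-1 + (p + p)/(p + p)))*p² = (((2*p)/((2*p)))*(-1 + (2*p)/((2*p))))*p² = (((2*p)*(1/(2*p)))*(-1 + (2*p)*(1/(2*p))))*p² = (1*(-1 + 1))*p² = (1*0)*p² = 0*p² = 0)
D(-89) + j(133) = 0 + 133 = 133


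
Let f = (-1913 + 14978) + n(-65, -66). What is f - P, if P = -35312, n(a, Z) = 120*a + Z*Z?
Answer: 44933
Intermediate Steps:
n(a, Z) = Z**2 + 120*a (n(a, Z) = 120*a + Z**2 = Z**2 + 120*a)
f = 9621 (f = (-1913 + 14978) + ((-66)**2 + 120*(-65)) = 13065 + (4356 - 7800) = 13065 - 3444 = 9621)
f - P = 9621 - 1*(-35312) = 9621 + 35312 = 44933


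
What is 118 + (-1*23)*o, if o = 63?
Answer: -1331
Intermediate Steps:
118 + (-1*23)*o = 118 - 1*23*63 = 118 - 23*63 = 118 - 1449 = -1331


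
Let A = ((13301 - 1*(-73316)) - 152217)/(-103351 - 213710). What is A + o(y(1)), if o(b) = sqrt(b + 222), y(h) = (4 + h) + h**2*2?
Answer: 65600/317061 + sqrt(229) ≈ 15.340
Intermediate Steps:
A = 65600/317061 (A = ((13301 + 73316) - 152217)/(-317061) = (86617 - 152217)*(-1/317061) = -65600*(-1/317061) = 65600/317061 ≈ 0.20690)
y(h) = 4 + h + 2*h**2 (y(h) = (4 + h) + 2*h**2 = 4 + h + 2*h**2)
o(b) = sqrt(222 + b)
A + o(y(1)) = 65600/317061 + sqrt(222 + (4 + 1 + 2*1**2)) = 65600/317061 + sqrt(222 + (4 + 1 + 2*1)) = 65600/317061 + sqrt(222 + (4 + 1 + 2)) = 65600/317061 + sqrt(222 + 7) = 65600/317061 + sqrt(229)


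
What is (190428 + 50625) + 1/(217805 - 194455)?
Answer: 5628587551/23350 ≈ 2.4105e+5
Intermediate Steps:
(190428 + 50625) + 1/(217805 - 194455) = 241053 + 1/23350 = 5628587551/23350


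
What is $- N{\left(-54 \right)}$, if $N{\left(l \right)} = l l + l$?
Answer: $-2862$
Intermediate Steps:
$N{\left(l \right)} = l + l^{2}$ ($N{\left(l \right)} = l^{2} + l = l + l^{2}$)
$- N{\left(-54 \right)} = - \left(-54\right) \left(1 - 54\right) = - \left(-54\right) \left(-53\right) = \left(-1\right) 2862 = -2862$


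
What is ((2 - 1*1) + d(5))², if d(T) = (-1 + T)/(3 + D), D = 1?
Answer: 4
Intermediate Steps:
d(T) = -¼ + T/4 (d(T) = (-1 + T)/(3 + 1) = (-1 + T)/4 = (-1 + T)*(¼) = -¼ + T/4)
((2 - 1*1) + d(5))² = ((2 - 1*1) + (-¼ + (¼)*5))² = ((2 - 1) + (-¼ + 5/4))² = (1 + 1)² = 2² = 4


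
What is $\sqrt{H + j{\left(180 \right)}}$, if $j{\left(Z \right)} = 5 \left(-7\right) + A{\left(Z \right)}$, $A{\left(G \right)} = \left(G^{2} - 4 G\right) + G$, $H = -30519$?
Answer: $\sqrt{1306} \approx 36.139$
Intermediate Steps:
$A{\left(G \right)} = G^{2} - 3 G$
$j{\left(Z \right)} = -35 + Z \left(-3 + Z\right)$ ($j{\left(Z \right)} = 5 \left(-7\right) + Z \left(-3 + Z\right) = -35 + Z \left(-3 + Z\right)$)
$\sqrt{H + j{\left(180 \right)}} = \sqrt{-30519 - \left(35 - 180 \left(-3 + 180\right)\right)} = \sqrt{-30519 + \left(-35 + 180 \cdot 177\right)} = \sqrt{-30519 + \left(-35 + 31860\right)} = \sqrt{-30519 + 31825} = \sqrt{1306}$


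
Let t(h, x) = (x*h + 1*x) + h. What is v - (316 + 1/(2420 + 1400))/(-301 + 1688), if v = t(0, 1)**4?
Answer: 4091219/5298340 ≈ 0.77217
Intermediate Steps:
t(h, x) = h + x + h*x (t(h, x) = (h*x + x) + h = (x + h*x) + h = h + x + h*x)
v = 1 (v = (0 + 1 + 0*1)**4 = (0 + 1 + 0)**4 = 1**4 = 1)
v - (316 + 1/(2420 + 1400))/(-301 + 1688) = 1 - (316 + 1/(2420 + 1400))/(-301 + 1688) = 1 - (316 + 1/3820)/1387 = 1 - 1207121/(3820*1387) = 1 - 1*1207121/5298340 = 1 - 1207121/5298340 = 4091219/5298340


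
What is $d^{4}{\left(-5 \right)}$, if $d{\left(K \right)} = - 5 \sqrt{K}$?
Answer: $15625$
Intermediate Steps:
$d^{4}{\left(-5 \right)} = \left(- 5 \sqrt{-5}\right)^{4} = \left(- 5 i \sqrt{5}\right)^{4} = 15625$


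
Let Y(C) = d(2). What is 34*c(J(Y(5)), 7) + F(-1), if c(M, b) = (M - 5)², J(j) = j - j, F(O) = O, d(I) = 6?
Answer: 849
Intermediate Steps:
Y(C) = 6
J(j) = 0
c(M, b) = (-5 + M)²
34*c(J(Y(5)), 7) + F(-1) = 34*(-5 + 0)² - 1 = 34*(-5)² - 1 = 34*25 - 1 = 850 - 1 = 849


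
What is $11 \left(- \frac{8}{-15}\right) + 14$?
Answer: $\frac{298}{15} \approx 19.867$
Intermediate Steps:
$11 \left(- \frac{8}{-15}\right) + 14 = 11 \left(\left(-8\right) \left(- \frac{1}{15}\right)\right) + 14 = 11 \cdot \frac{8}{15} + 14 = \frac{88}{15} + 14 = \frac{298}{15}$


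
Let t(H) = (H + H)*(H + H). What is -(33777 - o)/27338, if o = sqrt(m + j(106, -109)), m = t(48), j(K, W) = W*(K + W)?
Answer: -33777/27338 + sqrt(9543)/27338 ≈ -1.2320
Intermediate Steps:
t(H) = 4*H**2 (t(H) = (2*H)*(2*H) = 4*H**2)
m = 9216 (m = 4*48**2 = 4*2304 = 9216)
o = sqrt(9543) (o = sqrt(9216 - 109*(106 - 109)) = sqrt(9216 - 109*(-3)) = sqrt(9216 + 327) = sqrt(9543) ≈ 97.688)
-(33777 - o)/27338 = -(33777 - sqrt(9543))/27338 = (-33777 + sqrt(9543))*(1/27338) = -33777/27338 + sqrt(9543)/27338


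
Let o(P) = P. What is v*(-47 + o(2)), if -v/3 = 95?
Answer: 12825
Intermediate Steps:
v = -285 (v = -3*95 = -285)
v*(-47 + o(2)) = -285*(-47 + 2) = -285*(-45) = 12825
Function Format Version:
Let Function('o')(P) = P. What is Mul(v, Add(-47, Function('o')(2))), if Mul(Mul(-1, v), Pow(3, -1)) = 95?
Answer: 12825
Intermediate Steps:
v = -285 (v = Mul(-3, 95) = -285)
Mul(v, Add(-47, Function('o')(2))) = Mul(-285, Add(-47, 2)) = Mul(-285, -45) = 12825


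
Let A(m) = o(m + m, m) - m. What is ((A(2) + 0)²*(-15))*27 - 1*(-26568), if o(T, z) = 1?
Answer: 26163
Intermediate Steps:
A(m) = 1 - m
((A(2) + 0)²*(-15))*27 - 1*(-26568) = (((1 - 1*2) + 0)²*(-15))*27 - 1*(-26568) = (((1 - 2) + 0)²*(-15))*27 + 26568 = ((-1 + 0)²*(-15))*27 + 26568 = ((-1)²*(-15))*27 + 26568 = (1*(-15))*27 + 26568 = -15*27 + 26568 = -405 + 26568 = 26163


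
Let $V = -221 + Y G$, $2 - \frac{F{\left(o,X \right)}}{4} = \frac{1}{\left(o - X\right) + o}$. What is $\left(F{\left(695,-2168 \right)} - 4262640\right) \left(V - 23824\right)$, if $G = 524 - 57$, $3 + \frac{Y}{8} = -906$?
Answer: $\frac{8645047870313590}{593} \approx 1.4578 \cdot 10^{13}$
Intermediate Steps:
$Y = -7272$ ($Y = -24 + 8 \left(-906\right) = -24 - 7248 = -7272$)
$G = 467$
$F{\left(o,X \right)} = 8 - \frac{4}{- X + 2 o}$ ($F{\left(o,X \right)} = 8 - \frac{4}{\left(o - X\right) + o} = 8 - \frac{4}{- X + 2 o}$)
$V = -3396245$ ($V = -221 - 3396024 = -3396245$)
$\left(F{\left(695,-2168 \right)} - 4262640\right) \left(V - 23824\right) = \left(\frac{4 \left(1 - 2780 + 2 \left(-2168\right)\right)}{-2168 - 1390} - 4262640\right) \left(-3396245 - 23824\right) = \left(\frac{4 \left(1 - 2780 - 4336\right)}{-2168 - 1390} - 4262640\right) \left(-3420069\right) = \left(4 \frac{1}{-3558} \left(-7115\right) - 4262640\right) \left(-3420069\right) = \left(4 \left(- \frac{1}{3558}\right) \left(-7115\right) - 4262640\right) \left(-3420069\right) = \left(\frac{14230}{1779} - 4262640\right) \left(-3420069\right) = \left(- \frac{7583222330}{1779}\right) \left(-3420069\right) = \frac{8645047870313590}{593}$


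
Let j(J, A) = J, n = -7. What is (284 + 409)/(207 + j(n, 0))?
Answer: 693/200 ≈ 3.4650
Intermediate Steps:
(284 + 409)/(207 + j(n, 0)) = (284 + 409)/(207 - 7) = 693/200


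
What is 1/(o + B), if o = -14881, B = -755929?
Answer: -1/770810 ≈ -1.2973e-6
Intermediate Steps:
1/(o + B) = 1/(-14881 - 755929) = 1/(-770810) = -1/770810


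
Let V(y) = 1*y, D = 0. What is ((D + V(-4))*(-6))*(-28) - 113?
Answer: -785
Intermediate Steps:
V(y) = y
((D + V(-4))*(-6))*(-28) - 113 = ((0 - 4)*(-6))*(-28) - 113 = -4*(-6)*(-28) - 113 = 24*(-28) - 113 = -672 - 113 = -785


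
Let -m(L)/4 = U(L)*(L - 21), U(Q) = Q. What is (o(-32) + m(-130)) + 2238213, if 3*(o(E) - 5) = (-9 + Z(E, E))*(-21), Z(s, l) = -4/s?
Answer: 17278081/8 ≈ 2.1598e+6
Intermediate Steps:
o(E) = 68 + 28/E (o(E) = 5 + ((-9 - 4/E)*(-21))/3 = 5 + (189 + 84/E)/3 = 5 + (63 + 28/E) = 68 + 28/E)
m(L) = -4*L*(-21 + L) (m(L) = -4*L*(L - 21) = -4*L*(-21 + L))
(o(-32) + m(-130)) + 2238213 = ((68 + 28/(-32)) + 4*(-130)*(21 - 1*(-130))) + 2238213 = ((68 + 28*(-1/32)) + 4*(-130)*(21 + 130)) + 2238213 = ((68 - 7/8) + 4*(-130)*151) + 2238213 = (537/8 - 78520) + 2238213 = -627623/8 + 2238213 = 17278081/8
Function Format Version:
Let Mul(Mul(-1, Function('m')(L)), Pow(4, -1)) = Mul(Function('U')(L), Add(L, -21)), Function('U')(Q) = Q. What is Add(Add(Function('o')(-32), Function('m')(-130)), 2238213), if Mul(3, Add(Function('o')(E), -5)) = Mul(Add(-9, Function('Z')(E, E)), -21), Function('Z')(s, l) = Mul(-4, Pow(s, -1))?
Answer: Rational(17278081, 8) ≈ 2.1598e+6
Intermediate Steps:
Function('o')(E) = Add(68, Mul(28, Pow(E, -1))) (Function('o')(E) = Add(5, Mul(Rational(1, 3), Mul(Add(-9, Mul(-4, Pow(E, -1))), -21))) = Add(5, Mul(Rational(1, 3), Add(189, Mul(84, Pow(E, -1))))) = Add(5, Add(63, Mul(28, Pow(E, -1)))) = Add(68, Mul(28, Pow(E, -1))))
Function('m')(L) = Mul(-4, L, Add(-21, L)) (Function('m')(L) = Mul(-4, Mul(L, Add(L, -21))) = Mul(-4, Mul(L, Add(-21, L))) = Mul(-4, L, Add(-21, L)))
Add(Add(Function('o')(-32), Function('m')(-130)), 2238213) = Add(Add(Add(68, Mul(28, Pow(-32, -1))), Mul(4, -130, Add(21, Mul(-1, -130)))), 2238213) = Add(Add(Add(68, Mul(28, Rational(-1, 32))), Mul(4, -130, Add(21, 130))), 2238213) = Add(Add(Add(68, Rational(-7, 8)), Mul(4, -130, 151)), 2238213) = Add(Add(Rational(537, 8), -78520), 2238213) = Add(Rational(-627623, 8), 2238213) = Rational(17278081, 8)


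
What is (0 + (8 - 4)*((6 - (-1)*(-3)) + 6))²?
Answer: 1296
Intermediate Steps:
(0 + (8 - 4)*((6 - (-1)*(-3)) + 6))² = (0 + 4*((6 - 1*3) + 6))² = (0 + 4*((6 - 3) + 6))² = (0 + 4*(3 + 6))² = (0 + 4*9)² = (0 + 36)² = 36² = 1296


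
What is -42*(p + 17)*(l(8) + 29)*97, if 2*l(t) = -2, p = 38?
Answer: -6273960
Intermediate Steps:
l(t) = -1 (l(t) = (½)*(-2) = -1)
-42*(p + 17)*(l(8) + 29)*97 = -42*(38 + 17)*(-1 + 29)*97 = -2310*28*97 = -42*1540*97 = -64680*97 = -6273960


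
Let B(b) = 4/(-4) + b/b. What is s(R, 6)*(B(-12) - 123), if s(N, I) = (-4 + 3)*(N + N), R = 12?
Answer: 2952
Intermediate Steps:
B(b) = 0 (B(b) = 4*(-1/4) + 1 = -1 + 1 = 0)
s(N, I) = -2*N
s(R, 6)*(B(-12) - 123) = (-2*12)*(0 - 123) = -24*(-123) = 2952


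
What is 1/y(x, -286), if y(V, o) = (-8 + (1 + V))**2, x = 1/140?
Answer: 19600/958441 ≈ 0.020450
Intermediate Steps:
x = 1/140 ≈ 0.0071429
y(V, o) = (-7 + V)**2
1/y(x, -286) = 1/((-7 + 1/140)**2) = 1/((-979/140)**2) = 1/(958441/19600) = 19600/958441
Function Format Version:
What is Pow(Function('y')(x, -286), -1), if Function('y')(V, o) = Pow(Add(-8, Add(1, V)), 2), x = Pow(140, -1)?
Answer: Rational(19600, 958441) ≈ 0.020450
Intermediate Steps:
x = Rational(1, 140) ≈ 0.0071429
Function('y')(V, o) = Pow(Add(-7, V), 2)
Pow(Function('y')(x, -286), -1) = Pow(Pow(Add(-7, Rational(1, 140)), 2), -1) = Pow(Pow(Rational(-979, 140), 2), -1) = Pow(Rational(958441, 19600), -1) = Rational(19600, 958441)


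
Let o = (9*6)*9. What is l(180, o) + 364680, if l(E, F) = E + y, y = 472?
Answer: 365332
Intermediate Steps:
o = 486 (o = 54*9 = 486)
l(E, F) = 472 + E (l(E, F) = E + 472 = 472 + E)
l(180, o) + 364680 = (472 + 180) + 364680 = 652 + 364680 = 365332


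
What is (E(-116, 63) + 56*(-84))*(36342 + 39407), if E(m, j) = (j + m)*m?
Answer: 109381556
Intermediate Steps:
E(m, j) = m*(j + m)
(E(-116, 63) + 56*(-84))*(36342 + 39407) = (-116*(63 - 116) + 56*(-84))*(36342 + 39407) = (-116*(-53) - 4704)*75749 = (6148 - 4704)*75749 = 1444*75749 = 109381556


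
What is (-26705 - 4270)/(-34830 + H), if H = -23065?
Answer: 6195/11579 ≈ 0.53502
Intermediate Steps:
(-26705 - 4270)/(-34830 + H) = (-26705 - 4270)/(-34830 - 23065) = -30975/(-57895) = -30975*(-1/57895) = 6195/11579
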